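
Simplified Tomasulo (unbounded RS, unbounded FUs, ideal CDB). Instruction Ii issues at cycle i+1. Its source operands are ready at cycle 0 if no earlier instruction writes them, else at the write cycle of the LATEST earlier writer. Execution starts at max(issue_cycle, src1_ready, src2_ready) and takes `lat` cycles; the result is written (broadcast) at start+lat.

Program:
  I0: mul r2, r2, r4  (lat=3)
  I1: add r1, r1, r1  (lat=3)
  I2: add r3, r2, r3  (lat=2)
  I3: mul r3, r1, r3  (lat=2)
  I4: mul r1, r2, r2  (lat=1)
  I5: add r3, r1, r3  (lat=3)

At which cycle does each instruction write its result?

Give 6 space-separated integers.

Answer: 4 5 6 8 6 11

Derivation:
I0 mul r2: issue@1 deps=(None,None) exec_start@1 write@4
I1 add r1: issue@2 deps=(None,None) exec_start@2 write@5
I2 add r3: issue@3 deps=(0,None) exec_start@4 write@6
I3 mul r3: issue@4 deps=(1,2) exec_start@6 write@8
I4 mul r1: issue@5 deps=(0,0) exec_start@5 write@6
I5 add r3: issue@6 deps=(4,3) exec_start@8 write@11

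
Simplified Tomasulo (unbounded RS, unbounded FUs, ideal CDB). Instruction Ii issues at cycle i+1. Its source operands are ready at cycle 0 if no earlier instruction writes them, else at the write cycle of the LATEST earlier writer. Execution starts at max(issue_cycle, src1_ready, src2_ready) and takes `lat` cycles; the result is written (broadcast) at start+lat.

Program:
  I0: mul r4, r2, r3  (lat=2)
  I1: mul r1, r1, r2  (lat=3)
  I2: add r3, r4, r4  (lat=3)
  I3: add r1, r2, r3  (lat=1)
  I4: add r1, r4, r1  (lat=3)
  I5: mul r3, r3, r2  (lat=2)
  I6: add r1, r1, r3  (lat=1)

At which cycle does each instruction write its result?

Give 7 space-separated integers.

Answer: 3 5 6 7 10 8 11

Derivation:
I0 mul r4: issue@1 deps=(None,None) exec_start@1 write@3
I1 mul r1: issue@2 deps=(None,None) exec_start@2 write@5
I2 add r3: issue@3 deps=(0,0) exec_start@3 write@6
I3 add r1: issue@4 deps=(None,2) exec_start@6 write@7
I4 add r1: issue@5 deps=(0,3) exec_start@7 write@10
I5 mul r3: issue@6 deps=(2,None) exec_start@6 write@8
I6 add r1: issue@7 deps=(4,5) exec_start@10 write@11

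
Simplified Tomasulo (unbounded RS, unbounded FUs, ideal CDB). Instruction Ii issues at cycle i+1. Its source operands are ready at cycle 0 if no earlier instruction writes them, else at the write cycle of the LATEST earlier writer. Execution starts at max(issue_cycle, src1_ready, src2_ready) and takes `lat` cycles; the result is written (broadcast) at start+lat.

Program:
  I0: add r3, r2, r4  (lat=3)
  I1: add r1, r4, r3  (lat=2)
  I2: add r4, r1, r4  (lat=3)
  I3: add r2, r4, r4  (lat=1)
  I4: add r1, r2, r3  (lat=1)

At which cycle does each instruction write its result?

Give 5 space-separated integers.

I0 add r3: issue@1 deps=(None,None) exec_start@1 write@4
I1 add r1: issue@2 deps=(None,0) exec_start@4 write@6
I2 add r4: issue@3 deps=(1,None) exec_start@6 write@9
I3 add r2: issue@4 deps=(2,2) exec_start@9 write@10
I4 add r1: issue@5 deps=(3,0) exec_start@10 write@11

Answer: 4 6 9 10 11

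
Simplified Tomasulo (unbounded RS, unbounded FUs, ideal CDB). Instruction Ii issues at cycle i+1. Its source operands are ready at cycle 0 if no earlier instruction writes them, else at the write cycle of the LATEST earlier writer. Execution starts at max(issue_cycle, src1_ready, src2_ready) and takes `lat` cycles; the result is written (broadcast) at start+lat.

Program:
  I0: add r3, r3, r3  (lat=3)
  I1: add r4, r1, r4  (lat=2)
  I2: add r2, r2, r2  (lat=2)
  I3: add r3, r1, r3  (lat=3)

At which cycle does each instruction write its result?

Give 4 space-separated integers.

Answer: 4 4 5 7

Derivation:
I0 add r3: issue@1 deps=(None,None) exec_start@1 write@4
I1 add r4: issue@2 deps=(None,None) exec_start@2 write@4
I2 add r2: issue@3 deps=(None,None) exec_start@3 write@5
I3 add r3: issue@4 deps=(None,0) exec_start@4 write@7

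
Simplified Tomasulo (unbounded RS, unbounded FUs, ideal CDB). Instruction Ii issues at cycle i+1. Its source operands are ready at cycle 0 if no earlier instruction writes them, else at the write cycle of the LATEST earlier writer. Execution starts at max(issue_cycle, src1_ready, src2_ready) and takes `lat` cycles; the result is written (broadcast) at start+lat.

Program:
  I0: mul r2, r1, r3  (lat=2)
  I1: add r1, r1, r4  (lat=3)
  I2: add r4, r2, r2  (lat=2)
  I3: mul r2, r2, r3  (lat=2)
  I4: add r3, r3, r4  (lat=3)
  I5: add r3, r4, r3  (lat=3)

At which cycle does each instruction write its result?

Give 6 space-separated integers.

I0 mul r2: issue@1 deps=(None,None) exec_start@1 write@3
I1 add r1: issue@2 deps=(None,None) exec_start@2 write@5
I2 add r4: issue@3 deps=(0,0) exec_start@3 write@5
I3 mul r2: issue@4 deps=(0,None) exec_start@4 write@6
I4 add r3: issue@5 deps=(None,2) exec_start@5 write@8
I5 add r3: issue@6 deps=(2,4) exec_start@8 write@11

Answer: 3 5 5 6 8 11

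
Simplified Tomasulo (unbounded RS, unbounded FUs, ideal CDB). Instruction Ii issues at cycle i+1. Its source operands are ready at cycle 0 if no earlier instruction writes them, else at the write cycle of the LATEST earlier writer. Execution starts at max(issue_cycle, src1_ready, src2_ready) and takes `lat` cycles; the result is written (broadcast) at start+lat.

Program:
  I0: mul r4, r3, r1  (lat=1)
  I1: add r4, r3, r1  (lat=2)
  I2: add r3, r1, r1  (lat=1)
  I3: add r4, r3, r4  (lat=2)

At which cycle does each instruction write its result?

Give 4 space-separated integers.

I0 mul r4: issue@1 deps=(None,None) exec_start@1 write@2
I1 add r4: issue@2 deps=(None,None) exec_start@2 write@4
I2 add r3: issue@3 deps=(None,None) exec_start@3 write@4
I3 add r4: issue@4 deps=(2,1) exec_start@4 write@6

Answer: 2 4 4 6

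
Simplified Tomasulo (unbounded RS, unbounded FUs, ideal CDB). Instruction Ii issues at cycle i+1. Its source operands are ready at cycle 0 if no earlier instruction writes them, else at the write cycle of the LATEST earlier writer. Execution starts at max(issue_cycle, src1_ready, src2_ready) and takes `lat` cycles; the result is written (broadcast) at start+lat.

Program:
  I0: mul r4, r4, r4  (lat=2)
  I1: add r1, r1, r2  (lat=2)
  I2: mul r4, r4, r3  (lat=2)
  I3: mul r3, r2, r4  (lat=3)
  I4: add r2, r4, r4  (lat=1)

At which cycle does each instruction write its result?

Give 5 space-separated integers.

I0 mul r4: issue@1 deps=(None,None) exec_start@1 write@3
I1 add r1: issue@2 deps=(None,None) exec_start@2 write@4
I2 mul r4: issue@3 deps=(0,None) exec_start@3 write@5
I3 mul r3: issue@4 deps=(None,2) exec_start@5 write@8
I4 add r2: issue@5 deps=(2,2) exec_start@5 write@6

Answer: 3 4 5 8 6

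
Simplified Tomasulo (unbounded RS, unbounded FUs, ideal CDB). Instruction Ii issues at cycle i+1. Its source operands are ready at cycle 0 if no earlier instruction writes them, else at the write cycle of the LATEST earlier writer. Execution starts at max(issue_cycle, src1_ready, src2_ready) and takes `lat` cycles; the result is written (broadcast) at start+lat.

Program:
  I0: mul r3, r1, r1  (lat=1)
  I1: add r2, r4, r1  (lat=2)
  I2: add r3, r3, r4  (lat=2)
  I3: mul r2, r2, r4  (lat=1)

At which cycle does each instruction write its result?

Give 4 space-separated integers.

Answer: 2 4 5 5

Derivation:
I0 mul r3: issue@1 deps=(None,None) exec_start@1 write@2
I1 add r2: issue@2 deps=(None,None) exec_start@2 write@4
I2 add r3: issue@3 deps=(0,None) exec_start@3 write@5
I3 mul r2: issue@4 deps=(1,None) exec_start@4 write@5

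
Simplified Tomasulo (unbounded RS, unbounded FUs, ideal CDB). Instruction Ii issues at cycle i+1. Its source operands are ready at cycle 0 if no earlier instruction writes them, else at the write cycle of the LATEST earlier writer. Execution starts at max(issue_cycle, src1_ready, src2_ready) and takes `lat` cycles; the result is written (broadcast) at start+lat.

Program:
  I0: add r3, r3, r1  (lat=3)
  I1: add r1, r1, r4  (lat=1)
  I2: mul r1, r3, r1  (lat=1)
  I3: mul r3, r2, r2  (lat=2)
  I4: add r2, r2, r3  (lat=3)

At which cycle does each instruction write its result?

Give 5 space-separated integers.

I0 add r3: issue@1 deps=(None,None) exec_start@1 write@4
I1 add r1: issue@2 deps=(None,None) exec_start@2 write@3
I2 mul r1: issue@3 deps=(0,1) exec_start@4 write@5
I3 mul r3: issue@4 deps=(None,None) exec_start@4 write@6
I4 add r2: issue@5 deps=(None,3) exec_start@6 write@9

Answer: 4 3 5 6 9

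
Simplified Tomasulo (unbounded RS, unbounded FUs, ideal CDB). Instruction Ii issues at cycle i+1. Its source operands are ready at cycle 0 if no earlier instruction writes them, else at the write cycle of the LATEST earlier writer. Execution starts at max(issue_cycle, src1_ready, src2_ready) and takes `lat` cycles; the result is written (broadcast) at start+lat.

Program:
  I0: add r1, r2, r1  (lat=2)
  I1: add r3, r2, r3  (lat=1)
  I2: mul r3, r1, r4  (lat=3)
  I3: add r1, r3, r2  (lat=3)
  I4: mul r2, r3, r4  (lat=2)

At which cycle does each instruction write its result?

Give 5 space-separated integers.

I0 add r1: issue@1 deps=(None,None) exec_start@1 write@3
I1 add r3: issue@2 deps=(None,None) exec_start@2 write@3
I2 mul r3: issue@3 deps=(0,None) exec_start@3 write@6
I3 add r1: issue@4 deps=(2,None) exec_start@6 write@9
I4 mul r2: issue@5 deps=(2,None) exec_start@6 write@8

Answer: 3 3 6 9 8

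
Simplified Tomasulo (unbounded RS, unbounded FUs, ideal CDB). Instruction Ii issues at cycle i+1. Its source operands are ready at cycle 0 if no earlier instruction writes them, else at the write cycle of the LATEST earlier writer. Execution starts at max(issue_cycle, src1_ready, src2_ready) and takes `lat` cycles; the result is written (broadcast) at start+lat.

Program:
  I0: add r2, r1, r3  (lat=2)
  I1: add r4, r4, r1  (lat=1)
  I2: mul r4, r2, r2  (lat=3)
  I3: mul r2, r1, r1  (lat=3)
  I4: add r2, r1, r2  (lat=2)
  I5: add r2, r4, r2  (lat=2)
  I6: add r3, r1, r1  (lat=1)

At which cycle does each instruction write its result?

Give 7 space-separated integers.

Answer: 3 3 6 7 9 11 8

Derivation:
I0 add r2: issue@1 deps=(None,None) exec_start@1 write@3
I1 add r4: issue@2 deps=(None,None) exec_start@2 write@3
I2 mul r4: issue@3 deps=(0,0) exec_start@3 write@6
I3 mul r2: issue@4 deps=(None,None) exec_start@4 write@7
I4 add r2: issue@5 deps=(None,3) exec_start@7 write@9
I5 add r2: issue@6 deps=(2,4) exec_start@9 write@11
I6 add r3: issue@7 deps=(None,None) exec_start@7 write@8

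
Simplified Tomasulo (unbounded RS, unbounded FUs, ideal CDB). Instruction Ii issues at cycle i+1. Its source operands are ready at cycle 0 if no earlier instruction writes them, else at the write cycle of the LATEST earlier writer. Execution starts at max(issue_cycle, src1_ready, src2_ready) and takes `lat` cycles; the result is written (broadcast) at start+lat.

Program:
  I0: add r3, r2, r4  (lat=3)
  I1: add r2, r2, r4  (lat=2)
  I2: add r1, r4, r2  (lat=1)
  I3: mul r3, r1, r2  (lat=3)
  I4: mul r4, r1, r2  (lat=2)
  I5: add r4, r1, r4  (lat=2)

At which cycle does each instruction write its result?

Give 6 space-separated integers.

I0 add r3: issue@1 deps=(None,None) exec_start@1 write@4
I1 add r2: issue@2 deps=(None,None) exec_start@2 write@4
I2 add r1: issue@3 deps=(None,1) exec_start@4 write@5
I3 mul r3: issue@4 deps=(2,1) exec_start@5 write@8
I4 mul r4: issue@5 deps=(2,1) exec_start@5 write@7
I5 add r4: issue@6 deps=(2,4) exec_start@7 write@9

Answer: 4 4 5 8 7 9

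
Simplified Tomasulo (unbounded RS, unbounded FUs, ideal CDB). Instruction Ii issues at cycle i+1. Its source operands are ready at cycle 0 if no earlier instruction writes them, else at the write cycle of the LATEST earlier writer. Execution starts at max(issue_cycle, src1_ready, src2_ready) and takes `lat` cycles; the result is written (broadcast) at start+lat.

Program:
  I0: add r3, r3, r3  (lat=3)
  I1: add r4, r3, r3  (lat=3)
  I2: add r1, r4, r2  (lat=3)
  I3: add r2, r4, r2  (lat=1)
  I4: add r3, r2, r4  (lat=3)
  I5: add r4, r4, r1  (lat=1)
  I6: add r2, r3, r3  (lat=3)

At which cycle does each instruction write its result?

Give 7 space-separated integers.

Answer: 4 7 10 8 11 11 14

Derivation:
I0 add r3: issue@1 deps=(None,None) exec_start@1 write@4
I1 add r4: issue@2 deps=(0,0) exec_start@4 write@7
I2 add r1: issue@3 deps=(1,None) exec_start@7 write@10
I3 add r2: issue@4 deps=(1,None) exec_start@7 write@8
I4 add r3: issue@5 deps=(3,1) exec_start@8 write@11
I5 add r4: issue@6 deps=(1,2) exec_start@10 write@11
I6 add r2: issue@7 deps=(4,4) exec_start@11 write@14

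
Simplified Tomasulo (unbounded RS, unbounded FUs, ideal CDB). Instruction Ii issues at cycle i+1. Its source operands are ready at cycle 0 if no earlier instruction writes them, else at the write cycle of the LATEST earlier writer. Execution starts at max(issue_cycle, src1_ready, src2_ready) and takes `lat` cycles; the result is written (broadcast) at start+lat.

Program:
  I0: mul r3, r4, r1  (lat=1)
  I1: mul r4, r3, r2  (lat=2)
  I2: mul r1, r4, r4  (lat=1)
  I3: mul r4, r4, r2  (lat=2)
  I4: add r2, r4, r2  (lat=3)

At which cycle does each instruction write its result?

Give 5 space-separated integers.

Answer: 2 4 5 6 9

Derivation:
I0 mul r3: issue@1 deps=(None,None) exec_start@1 write@2
I1 mul r4: issue@2 deps=(0,None) exec_start@2 write@4
I2 mul r1: issue@3 deps=(1,1) exec_start@4 write@5
I3 mul r4: issue@4 deps=(1,None) exec_start@4 write@6
I4 add r2: issue@5 deps=(3,None) exec_start@6 write@9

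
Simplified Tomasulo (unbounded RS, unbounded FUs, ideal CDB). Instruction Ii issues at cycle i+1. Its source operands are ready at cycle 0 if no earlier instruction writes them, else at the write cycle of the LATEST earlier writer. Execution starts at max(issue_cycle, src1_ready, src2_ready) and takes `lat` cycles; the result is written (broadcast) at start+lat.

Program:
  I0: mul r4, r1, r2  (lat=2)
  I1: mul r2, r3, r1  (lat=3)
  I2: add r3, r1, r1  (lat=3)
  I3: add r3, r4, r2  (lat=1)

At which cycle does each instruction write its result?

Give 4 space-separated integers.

Answer: 3 5 6 6

Derivation:
I0 mul r4: issue@1 deps=(None,None) exec_start@1 write@3
I1 mul r2: issue@2 deps=(None,None) exec_start@2 write@5
I2 add r3: issue@3 deps=(None,None) exec_start@3 write@6
I3 add r3: issue@4 deps=(0,1) exec_start@5 write@6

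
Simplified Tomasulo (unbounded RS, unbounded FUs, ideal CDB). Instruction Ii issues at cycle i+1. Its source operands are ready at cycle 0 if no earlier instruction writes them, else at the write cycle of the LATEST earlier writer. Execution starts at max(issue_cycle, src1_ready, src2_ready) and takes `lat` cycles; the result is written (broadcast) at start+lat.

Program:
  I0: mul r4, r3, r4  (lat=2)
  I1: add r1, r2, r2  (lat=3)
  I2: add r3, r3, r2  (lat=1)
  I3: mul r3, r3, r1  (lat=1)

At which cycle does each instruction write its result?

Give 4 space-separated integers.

I0 mul r4: issue@1 deps=(None,None) exec_start@1 write@3
I1 add r1: issue@2 deps=(None,None) exec_start@2 write@5
I2 add r3: issue@3 deps=(None,None) exec_start@3 write@4
I3 mul r3: issue@4 deps=(2,1) exec_start@5 write@6

Answer: 3 5 4 6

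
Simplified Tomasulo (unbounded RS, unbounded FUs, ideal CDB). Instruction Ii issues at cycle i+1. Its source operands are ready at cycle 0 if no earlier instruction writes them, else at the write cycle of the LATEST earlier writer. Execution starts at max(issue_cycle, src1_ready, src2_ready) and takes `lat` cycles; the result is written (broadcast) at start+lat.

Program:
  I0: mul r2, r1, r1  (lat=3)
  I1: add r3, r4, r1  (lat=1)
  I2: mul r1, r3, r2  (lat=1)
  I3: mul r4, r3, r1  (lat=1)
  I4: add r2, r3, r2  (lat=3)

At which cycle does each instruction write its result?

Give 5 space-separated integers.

I0 mul r2: issue@1 deps=(None,None) exec_start@1 write@4
I1 add r3: issue@2 deps=(None,None) exec_start@2 write@3
I2 mul r1: issue@3 deps=(1,0) exec_start@4 write@5
I3 mul r4: issue@4 deps=(1,2) exec_start@5 write@6
I4 add r2: issue@5 deps=(1,0) exec_start@5 write@8

Answer: 4 3 5 6 8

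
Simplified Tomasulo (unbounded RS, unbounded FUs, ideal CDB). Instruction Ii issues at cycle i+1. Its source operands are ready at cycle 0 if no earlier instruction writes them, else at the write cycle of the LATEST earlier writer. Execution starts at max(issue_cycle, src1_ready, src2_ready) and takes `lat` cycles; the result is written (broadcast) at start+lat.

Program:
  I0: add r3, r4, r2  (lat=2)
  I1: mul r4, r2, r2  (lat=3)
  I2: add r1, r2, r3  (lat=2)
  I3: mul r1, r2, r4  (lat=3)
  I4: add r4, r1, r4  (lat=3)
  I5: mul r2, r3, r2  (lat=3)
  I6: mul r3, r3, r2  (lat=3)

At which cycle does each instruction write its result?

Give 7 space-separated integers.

I0 add r3: issue@1 deps=(None,None) exec_start@1 write@3
I1 mul r4: issue@2 deps=(None,None) exec_start@2 write@5
I2 add r1: issue@3 deps=(None,0) exec_start@3 write@5
I3 mul r1: issue@4 deps=(None,1) exec_start@5 write@8
I4 add r4: issue@5 deps=(3,1) exec_start@8 write@11
I5 mul r2: issue@6 deps=(0,None) exec_start@6 write@9
I6 mul r3: issue@7 deps=(0,5) exec_start@9 write@12

Answer: 3 5 5 8 11 9 12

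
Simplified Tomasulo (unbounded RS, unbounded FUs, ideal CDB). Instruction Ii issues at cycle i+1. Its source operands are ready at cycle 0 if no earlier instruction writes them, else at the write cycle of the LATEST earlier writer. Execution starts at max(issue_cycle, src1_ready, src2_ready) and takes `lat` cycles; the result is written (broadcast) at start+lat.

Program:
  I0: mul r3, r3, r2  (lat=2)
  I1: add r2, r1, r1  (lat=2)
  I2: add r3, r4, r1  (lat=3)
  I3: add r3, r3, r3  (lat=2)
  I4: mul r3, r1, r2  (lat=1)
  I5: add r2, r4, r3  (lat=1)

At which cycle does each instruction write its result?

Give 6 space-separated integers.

Answer: 3 4 6 8 6 7

Derivation:
I0 mul r3: issue@1 deps=(None,None) exec_start@1 write@3
I1 add r2: issue@2 deps=(None,None) exec_start@2 write@4
I2 add r3: issue@3 deps=(None,None) exec_start@3 write@6
I3 add r3: issue@4 deps=(2,2) exec_start@6 write@8
I4 mul r3: issue@5 deps=(None,1) exec_start@5 write@6
I5 add r2: issue@6 deps=(None,4) exec_start@6 write@7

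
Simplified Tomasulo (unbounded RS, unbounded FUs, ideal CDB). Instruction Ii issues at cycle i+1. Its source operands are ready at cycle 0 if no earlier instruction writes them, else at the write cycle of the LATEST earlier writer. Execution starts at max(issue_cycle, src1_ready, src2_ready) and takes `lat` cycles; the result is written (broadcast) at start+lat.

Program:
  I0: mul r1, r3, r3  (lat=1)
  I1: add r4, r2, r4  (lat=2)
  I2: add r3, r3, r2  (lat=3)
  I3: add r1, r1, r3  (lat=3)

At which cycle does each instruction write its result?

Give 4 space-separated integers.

Answer: 2 4 6 9

Derivation:
I0 mul r1: issue@1 deps=(None,None) exec_start@1 write@2
I1 add r4: issue@2 deps=(None,None) exec_start@2 write@4
I2 add r3: issue@3 deps=(None,None) exec_start@3 write@6
I3 add r1: issue@4 deps=(0,2) exec_start@6 write@9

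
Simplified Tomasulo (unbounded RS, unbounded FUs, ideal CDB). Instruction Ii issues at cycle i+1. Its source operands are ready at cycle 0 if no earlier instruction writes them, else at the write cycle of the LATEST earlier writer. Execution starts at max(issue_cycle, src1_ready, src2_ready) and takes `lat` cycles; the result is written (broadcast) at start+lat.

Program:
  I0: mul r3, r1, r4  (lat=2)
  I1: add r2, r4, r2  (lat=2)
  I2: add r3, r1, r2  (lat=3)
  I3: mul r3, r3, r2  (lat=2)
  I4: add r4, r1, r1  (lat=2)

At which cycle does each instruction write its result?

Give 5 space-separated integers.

I0 mul r3: issue@1 deps=(None,None) exec_start@1 write@3
I1 add r2: issue@2 deps=(None,None) exec_start@2 write@4
I2 add r3: issue@3 deps=(None,1) exec_start@4 write@7
I3 mul r3: issue@4 deps=(2,1) exec_start@7 write@9
I4 add r4: issue@5 deps=(None,None) exec_start@5 write@7

Answer: 3 4 7 9 7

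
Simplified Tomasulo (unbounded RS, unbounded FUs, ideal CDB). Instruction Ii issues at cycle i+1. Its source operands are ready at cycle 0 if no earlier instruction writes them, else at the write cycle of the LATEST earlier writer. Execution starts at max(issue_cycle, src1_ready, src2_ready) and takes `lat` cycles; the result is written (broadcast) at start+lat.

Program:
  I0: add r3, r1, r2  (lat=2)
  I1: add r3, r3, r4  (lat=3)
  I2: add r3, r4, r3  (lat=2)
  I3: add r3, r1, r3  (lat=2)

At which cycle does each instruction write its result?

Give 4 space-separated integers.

I0 add r3: issue@1 deps=(None,None) exec_start@1 write@3
I1 add r3: issue@2 deps=(0,None) exec_start@3 write@6
I2 add r3: issue@3 deps=(None,1) exec_start@6 write@8
I3 add r3: issue@4 deps=(None,2) exec_start@8 write@10

Answer: 3 6 8 10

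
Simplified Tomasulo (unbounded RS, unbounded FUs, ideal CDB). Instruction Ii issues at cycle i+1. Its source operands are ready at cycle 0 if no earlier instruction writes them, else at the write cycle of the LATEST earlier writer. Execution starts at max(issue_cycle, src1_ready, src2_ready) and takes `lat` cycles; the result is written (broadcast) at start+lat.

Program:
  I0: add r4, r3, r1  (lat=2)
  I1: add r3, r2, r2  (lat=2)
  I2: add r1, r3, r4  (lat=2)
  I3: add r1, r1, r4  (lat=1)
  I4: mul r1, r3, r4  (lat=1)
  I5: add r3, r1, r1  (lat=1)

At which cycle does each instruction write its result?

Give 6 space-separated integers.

I0 add r4: issue@1 deps=(None,None) exec_start@1 write@3
I1 add r3: issue@2 deps=(None,None) exec_start@2 write@4
I2 add r1: issue@3 deps=(1,0) exec_start@4 write@6
I3 add r1: issue@4 deps=(2,0) exec_start@6 write@7
I4 mul r1: issue@5 deps=(1,0) exec_start@5 write@6
I5 add r3: issue@6 deps=(4,4) exec_start@6 write@7

Answer: 3 4 6 7 6 7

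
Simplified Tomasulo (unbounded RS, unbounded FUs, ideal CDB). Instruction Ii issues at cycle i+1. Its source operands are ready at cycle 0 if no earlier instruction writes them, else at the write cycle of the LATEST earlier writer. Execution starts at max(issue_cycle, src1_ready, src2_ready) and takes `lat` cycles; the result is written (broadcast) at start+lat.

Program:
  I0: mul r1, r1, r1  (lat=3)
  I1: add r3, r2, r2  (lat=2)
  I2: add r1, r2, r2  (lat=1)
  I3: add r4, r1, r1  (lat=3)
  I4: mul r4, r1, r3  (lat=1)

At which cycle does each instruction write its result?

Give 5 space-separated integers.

Answer: 4 4 4 7 6

Derivation:
I0 mul r1: issue@1 deps=(None,None) exec_start@1 write@4
I1 add r3: issue@2 deps=(None,None) exec_start@2 write@4
I2 add r1: issue@3 deps=(None,None) exec_start@3 write@4
I3 add r4: issue@4 deps=(2,2) exec_start@4 write@7
I4 mul r4: issue@5 deps=(2,1) exec_start@5 write@6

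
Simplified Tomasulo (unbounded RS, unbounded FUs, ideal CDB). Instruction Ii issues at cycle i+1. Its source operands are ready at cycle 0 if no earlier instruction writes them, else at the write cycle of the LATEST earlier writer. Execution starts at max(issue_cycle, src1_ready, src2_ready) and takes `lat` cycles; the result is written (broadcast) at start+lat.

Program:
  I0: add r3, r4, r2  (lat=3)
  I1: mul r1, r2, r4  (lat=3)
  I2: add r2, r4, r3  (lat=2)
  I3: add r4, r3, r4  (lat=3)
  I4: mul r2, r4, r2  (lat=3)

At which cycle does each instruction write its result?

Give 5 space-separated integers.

I0 add r3: issue@1 deps=(None,None) exec_start@1 write@4
I1 mul r1: issue@2 deps=(None,None) exec_start@2 write@5
I2 add r2: issue@3 deps=(None,0) exec_start@4 write@6
I3 add r4: issue@4 deps=(0,None) exec_start@4 write@7
I4 mul r2: issue@5 deps=(3,2) exec_start@7 write@10

Answer: 4 5 6 7 10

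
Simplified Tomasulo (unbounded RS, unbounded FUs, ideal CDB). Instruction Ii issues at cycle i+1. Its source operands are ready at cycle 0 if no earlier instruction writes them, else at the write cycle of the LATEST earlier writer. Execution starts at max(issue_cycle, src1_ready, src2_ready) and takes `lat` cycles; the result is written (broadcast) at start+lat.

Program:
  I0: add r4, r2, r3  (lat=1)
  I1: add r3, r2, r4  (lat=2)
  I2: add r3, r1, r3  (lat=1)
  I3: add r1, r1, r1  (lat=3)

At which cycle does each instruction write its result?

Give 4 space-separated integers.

Answer: 2 4 5 7

Derivation:
I0 add r4: issue@1 deps=(None,None) exec_start@1 write@2
I1 add r3: issue@2 deps=(None,0) exec_start@2 write@4
I2 add r3: issue@3 deps=(None,1) exec_start@4 write@5
I3 add r1: issue@4 deps=(None,None) exec_start@4 write@7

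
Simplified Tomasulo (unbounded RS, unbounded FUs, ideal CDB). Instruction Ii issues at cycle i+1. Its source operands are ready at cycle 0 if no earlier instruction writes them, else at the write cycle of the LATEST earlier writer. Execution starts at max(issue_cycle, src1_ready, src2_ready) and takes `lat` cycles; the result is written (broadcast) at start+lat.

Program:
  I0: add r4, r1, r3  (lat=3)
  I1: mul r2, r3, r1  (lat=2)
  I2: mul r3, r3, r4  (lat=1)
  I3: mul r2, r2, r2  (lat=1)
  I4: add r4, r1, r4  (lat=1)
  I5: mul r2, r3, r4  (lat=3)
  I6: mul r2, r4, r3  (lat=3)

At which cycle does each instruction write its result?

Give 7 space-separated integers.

I0 add r4: issue@1 deps=(None,None) exec_start@1 write@4
I1 mul r2: issue@2 deps=(None,None) exec_start@2 write@4
I2 mul r3: issue@3 deps=(None,0) exec_start@4 write@5
I3 mul r2: issue@4 deps=(1,1) exec_start@4 write@5
I4 add r4: issue@5 deps=(None,0) exec_start@5 write@6
I5 mul r2: issue@6 deps=(2,4) exec_start@6 write@9
I6 mul r2: issue@7 deps=(4,2) exec_start@7 write@10

Answer: 4 4 5 5 6 9 10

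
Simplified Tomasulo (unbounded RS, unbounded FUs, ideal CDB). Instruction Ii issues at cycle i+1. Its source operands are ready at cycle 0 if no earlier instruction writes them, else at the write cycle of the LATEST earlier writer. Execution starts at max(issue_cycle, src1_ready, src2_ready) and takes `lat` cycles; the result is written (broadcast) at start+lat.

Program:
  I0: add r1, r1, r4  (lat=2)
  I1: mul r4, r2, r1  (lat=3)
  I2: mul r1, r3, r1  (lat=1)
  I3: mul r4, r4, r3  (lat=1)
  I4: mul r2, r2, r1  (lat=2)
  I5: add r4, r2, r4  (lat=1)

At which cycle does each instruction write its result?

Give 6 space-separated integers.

I0 add r1: issue@1 deps=(None,None) exec_start@1 write@3
I1 mul r4: issue@2 deps=(None,0) exec_start@3 write@6
I2 mul r1: issue@3 deps=(None,0) exec_start@3 write@4
I3 mul r4: issue@4 deps=(1,None) exec_start@6 write@7
I4 mul r2: issue@5 deps=(None,2) exec_start@5 write@7
I5 add r4: issue@6 deps=(4,3) exec_start@7 write@8

Answer: 3 6 4 7 7 8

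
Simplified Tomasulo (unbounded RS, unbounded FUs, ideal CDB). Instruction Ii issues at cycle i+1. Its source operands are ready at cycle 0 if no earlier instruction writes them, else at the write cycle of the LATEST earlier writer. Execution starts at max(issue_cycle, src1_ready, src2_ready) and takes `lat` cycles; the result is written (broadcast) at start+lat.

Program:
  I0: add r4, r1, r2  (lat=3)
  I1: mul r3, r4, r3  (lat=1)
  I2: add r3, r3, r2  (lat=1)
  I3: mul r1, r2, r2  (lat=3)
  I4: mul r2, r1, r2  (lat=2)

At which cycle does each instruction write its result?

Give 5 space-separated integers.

I0 add r4: issue@1 deps=(None,None) exec_start@1 write@4
I1 mul r3: issue@2 deps=(0,None) exec_start@4 write@5
I2 add r3: issue@3 deps=(1,None) exec_start@5 write@6
I3 mul r1: issue@4 deps=(None,None) exec_start@4 write@7
I4 mul r2: issue@5 deps=(3,None) exec_start@7 write@9

Answer: 4 5 6 7 9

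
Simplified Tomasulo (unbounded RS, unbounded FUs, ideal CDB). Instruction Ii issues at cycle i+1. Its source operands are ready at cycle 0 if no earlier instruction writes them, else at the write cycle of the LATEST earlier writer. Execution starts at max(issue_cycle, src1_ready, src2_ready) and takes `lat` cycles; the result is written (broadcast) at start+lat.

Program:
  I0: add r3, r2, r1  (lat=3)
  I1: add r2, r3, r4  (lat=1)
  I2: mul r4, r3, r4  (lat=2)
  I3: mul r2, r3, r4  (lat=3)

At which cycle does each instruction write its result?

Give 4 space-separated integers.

I0 add r3: issue@1 deps=(None,None) exec_start@1 write@4
I1 add r2: issue@2 deps=(0,None) exec_start@4 write@5
I2 mul r4: issue@3 deps=(0,None) exec_start@4 write@6
I3 mul r2: issue@4 deps=(0,2) exec_start@6 write@9

Answer: 4 5 6 9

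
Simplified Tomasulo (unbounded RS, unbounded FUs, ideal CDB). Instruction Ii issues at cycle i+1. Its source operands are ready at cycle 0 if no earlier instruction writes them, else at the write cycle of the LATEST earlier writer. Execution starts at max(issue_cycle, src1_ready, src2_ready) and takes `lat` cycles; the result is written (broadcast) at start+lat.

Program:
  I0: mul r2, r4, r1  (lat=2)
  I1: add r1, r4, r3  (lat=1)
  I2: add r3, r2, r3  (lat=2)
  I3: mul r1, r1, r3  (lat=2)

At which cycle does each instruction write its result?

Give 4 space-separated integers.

Answer: 3 3 5 7

Derivation:
I0 mul r2: issue@1 deps=(None,None) exec_start@1 write@3
I1 add r1: issue@2 deps=(None,None) exec_start@2 write@3
I2 add r3: issue@3 deps=(0,None) exec_start@3 write@5
I3 mul r1: issue@4 deps=(1,2) exec_start@5 write@7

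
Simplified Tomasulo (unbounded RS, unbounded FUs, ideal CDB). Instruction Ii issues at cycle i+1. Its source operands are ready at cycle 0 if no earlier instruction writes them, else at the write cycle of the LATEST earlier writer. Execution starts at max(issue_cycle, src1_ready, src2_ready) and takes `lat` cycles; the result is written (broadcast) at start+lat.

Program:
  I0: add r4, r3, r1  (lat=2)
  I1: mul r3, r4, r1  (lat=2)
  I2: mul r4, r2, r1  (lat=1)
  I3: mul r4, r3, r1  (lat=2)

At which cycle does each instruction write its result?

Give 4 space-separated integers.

I0 add r4: issue@1 deps=(None,None) exec_start@1 write@3
I1 mul r3: issue@2 deps=(0,None) exec_start@3 write@5
I2 mul r4: issue@3 deps=(None,None) exec_start@3 write@4
I3 mul r4: issue@4 deps=(1,None) exec_start@5 write@7

Answer: 3 5 4 7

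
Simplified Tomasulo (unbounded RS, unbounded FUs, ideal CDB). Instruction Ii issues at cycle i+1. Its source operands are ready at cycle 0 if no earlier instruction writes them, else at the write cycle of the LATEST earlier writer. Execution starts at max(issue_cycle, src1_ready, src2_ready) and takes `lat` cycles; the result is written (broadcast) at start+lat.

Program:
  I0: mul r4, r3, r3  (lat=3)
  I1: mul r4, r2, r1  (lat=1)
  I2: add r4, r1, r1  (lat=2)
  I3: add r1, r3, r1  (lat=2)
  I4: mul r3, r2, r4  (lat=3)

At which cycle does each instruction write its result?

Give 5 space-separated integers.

Answer: 4 3 5 6 8

Derivation:
I0 mul r4: issue@1 deps=(None,None) exec_start@1 write@4
I1 mul r4: issue@2 deps=(None,None) exec_start@2 write@3
I2 add r4: issue@3 deps=(None,None) exec_start@3 write@5
I3 add r1: issue@4 deps=(None,None) exec_start@4 write@6
I4 mul r3: issue@5 deps=(None,2) exec_start@5 write@8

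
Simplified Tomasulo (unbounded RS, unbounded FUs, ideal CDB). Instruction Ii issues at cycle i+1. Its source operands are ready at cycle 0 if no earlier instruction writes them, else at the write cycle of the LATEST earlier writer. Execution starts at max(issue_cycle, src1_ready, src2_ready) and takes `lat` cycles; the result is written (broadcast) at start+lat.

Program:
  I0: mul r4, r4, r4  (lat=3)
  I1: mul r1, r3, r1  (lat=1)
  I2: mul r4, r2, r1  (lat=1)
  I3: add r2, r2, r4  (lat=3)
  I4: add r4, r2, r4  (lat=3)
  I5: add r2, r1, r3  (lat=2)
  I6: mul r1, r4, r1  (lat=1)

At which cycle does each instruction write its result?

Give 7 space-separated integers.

I0 mul r4: issue@1 deps=(None,None) exec_start@1 write@4
I1 mul r1: issue@2 deps=(None,None) exec_start@2 write@3
I2 mul r4: issue@3 deps=(None,1) exec_start@3 write@4
I3 add r2: issue@4 deps=(None,2) exec_start@4 write@7
I4 add r4: issue@5 deps=(3,2) exec_start@7 write@10
I5 add r2: issue@6 deps=(1,None) exec_start@6 write@8
I6 mul r1: issue@7 deps=(4,1) exec_start@10 write@11

Answer: 4 3 4 7 10 8 11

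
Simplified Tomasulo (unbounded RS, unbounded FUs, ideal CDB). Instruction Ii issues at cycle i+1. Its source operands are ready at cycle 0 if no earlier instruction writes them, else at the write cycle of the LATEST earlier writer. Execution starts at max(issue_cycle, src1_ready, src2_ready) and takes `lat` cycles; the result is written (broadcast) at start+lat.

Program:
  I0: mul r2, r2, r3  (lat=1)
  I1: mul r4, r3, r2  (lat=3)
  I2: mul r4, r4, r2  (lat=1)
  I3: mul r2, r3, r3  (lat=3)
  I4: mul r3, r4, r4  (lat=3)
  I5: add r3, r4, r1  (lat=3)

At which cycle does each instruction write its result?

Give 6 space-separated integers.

I0 mul r2: issue@1 deps=(None,None) exec_start@1 write@2
I1 mul r4: issue@2 deps=(None,0) exec_start@2 write@5
I2 mul r4: issue@3 deps=(1,0) exec_start@5 write@6
I3 mul r2: issue@4 deps=(None,None) exec_start@4 write@7
I4 mul r3: issue@5 deps=(2,2) exec_start@6 write@9
I5 add r3: issue@6 deps=(2,None) exec_start@6 write@9

Answer: 2 5 6 7 9 9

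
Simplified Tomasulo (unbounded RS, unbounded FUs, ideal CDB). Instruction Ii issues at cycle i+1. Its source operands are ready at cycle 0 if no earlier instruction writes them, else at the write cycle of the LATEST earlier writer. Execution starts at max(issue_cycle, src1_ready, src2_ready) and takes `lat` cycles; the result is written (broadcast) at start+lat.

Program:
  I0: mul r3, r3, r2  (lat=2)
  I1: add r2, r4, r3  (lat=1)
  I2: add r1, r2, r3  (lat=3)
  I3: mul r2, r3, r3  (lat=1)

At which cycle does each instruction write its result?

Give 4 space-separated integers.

I0 mul r3: issue@1 deps=(None,None) exec_start@1 write@3
I1 add r2: issue@2 deps=(None,0) exec_start@3 write@4
I2 add r1: issue@3 deps=(1,0) exec_start@4 write@7
I3 mul r2: issue@4 deps=(0,0) exec_start@4 write@5

Answer: 3 4 7 5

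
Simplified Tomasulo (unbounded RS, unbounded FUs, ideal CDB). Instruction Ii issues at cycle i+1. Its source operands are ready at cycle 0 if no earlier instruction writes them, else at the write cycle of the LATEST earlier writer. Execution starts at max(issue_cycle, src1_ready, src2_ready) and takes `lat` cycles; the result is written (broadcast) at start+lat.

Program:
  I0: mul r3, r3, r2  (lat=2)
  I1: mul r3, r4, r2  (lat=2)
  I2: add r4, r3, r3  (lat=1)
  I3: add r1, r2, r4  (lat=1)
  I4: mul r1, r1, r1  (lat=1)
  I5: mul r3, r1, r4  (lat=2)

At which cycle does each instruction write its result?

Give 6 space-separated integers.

Answer: 3 4 5 6 7 9

Derivation:
I0 mul r3: issue@1 deps=(None,None) exec_start@1 write@3
I1 mul r3: issue@2 deps=(None,None) exec_start@2 write@4
I2 add r4: issue@3 deps=(1,1) exec_start@4 write@5
I3 add r1: issue@4 deps=(None,2) exec_start@5 write@6
I4 mul r1: issue@5 deps=(3,3) exec_start@6 write@7
I5 mul r3: issue@6 deps=(4,2) exec_start@7 write@9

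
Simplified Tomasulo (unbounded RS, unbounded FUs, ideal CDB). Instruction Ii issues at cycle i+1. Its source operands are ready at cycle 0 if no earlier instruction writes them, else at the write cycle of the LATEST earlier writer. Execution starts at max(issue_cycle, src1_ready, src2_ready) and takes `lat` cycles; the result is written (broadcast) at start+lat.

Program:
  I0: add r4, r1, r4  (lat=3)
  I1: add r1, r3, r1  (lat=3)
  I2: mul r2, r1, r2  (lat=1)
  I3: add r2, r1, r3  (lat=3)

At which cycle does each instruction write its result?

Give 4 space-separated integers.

Answer: 4 5 6 8

Derivation:
I0 add r4: issue@1 deps=(None,None) exec_start@1 write@4
I1 add r1: issue@2 deps=(None,None) exec_start@2 write@5
I2 mul r2: issue@3 deps=(1,None) exec_start@5 write@6
I3 add r2: issue@4 deps=(1,None) exec_start@5 write@8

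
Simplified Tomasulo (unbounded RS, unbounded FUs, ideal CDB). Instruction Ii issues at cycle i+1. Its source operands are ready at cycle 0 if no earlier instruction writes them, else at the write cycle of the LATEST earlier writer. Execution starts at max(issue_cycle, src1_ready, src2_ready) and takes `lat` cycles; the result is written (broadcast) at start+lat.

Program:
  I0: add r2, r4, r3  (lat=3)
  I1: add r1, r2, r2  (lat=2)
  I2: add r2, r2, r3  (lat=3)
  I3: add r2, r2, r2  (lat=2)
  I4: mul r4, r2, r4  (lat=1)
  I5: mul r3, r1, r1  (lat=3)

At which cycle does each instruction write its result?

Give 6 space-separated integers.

I0 add r2: issue@1 deps=(None,None) exec_start@1 write@4
I1 add r1: issue@2 deps=(0,0) exec_start@4 write@6
I2 add r2: issue@3 deps=(0,None) exec_start@4 write@7
I3 add r2: issue@4 deps=(2,2) exec_start@7 write@9
I4 mul r4: issue@5 deps=(3,None) exec_start@9 write@10
I5 mul r3: issue@6 deps=(1,1) exec_start@6 write@9

Answer: 4 6 7 9 10 9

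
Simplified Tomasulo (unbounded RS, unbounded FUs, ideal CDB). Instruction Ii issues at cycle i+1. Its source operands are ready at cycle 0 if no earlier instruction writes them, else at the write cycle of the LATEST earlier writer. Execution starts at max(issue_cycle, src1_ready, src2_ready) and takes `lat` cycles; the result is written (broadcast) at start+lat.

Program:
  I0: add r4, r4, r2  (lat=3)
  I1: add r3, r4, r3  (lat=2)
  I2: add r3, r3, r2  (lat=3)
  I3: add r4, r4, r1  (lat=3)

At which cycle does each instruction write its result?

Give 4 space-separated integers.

I0 add r4: issue@1 deps=(None,None) exec_start@1 write@4
I1 add r3: issue@2 deps=(0,None) exec_start@4 write@6
I2 add r3: issue@3 deps=(1,None) exec_start@6 write@9
I3 add r4: issue@4 deps=(0,None) exec_start@4 write@7

Answer: 4 6 9 7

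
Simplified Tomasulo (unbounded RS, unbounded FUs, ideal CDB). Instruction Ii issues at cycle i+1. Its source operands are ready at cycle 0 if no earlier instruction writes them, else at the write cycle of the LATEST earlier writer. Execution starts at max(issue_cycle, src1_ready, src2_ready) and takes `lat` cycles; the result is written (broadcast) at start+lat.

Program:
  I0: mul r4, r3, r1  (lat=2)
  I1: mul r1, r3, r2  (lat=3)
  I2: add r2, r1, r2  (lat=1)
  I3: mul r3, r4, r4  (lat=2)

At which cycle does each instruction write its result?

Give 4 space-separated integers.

I0 mul r4: issue@1 deps=(None,None) exec_start@1 write@3
I1 mul r1: issue@2 deps=(None,None) exec_start@2 write@5
I2 add r2: issue@3 deps=(1,None) exec_start@5 write@6
I3 mul r3: issue@4 deps=(0,0) exec_start@4 write@6

Answer: 3 5 6 6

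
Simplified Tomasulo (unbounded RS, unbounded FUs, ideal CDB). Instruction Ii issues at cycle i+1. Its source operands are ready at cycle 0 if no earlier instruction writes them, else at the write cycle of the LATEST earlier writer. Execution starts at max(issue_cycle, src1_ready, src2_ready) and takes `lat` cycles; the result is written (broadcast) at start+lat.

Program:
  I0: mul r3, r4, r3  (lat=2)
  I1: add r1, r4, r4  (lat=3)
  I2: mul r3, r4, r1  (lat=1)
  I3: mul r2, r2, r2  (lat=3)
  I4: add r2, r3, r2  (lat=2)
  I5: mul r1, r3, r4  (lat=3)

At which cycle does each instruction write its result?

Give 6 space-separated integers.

I0 mul r3: issue@1 deps=(None,None) exec_start@1 write@3
I1 add r1: issue@2 deps=(None,None) exec_start@2 write@5
I2 mul r3: issue@3 deps=(None,1) exec_start@5 write@6
I3 mul r2: issue@4 deps=(None,None) exec_start@4 write@7
I4 add r2: issue@5 deps=(2,3) exec_start@7 write@9
I5 mul r1: issue@6 deps=(2,None) exec_start@6 write@9

Answer: 3 5 6 7 9 9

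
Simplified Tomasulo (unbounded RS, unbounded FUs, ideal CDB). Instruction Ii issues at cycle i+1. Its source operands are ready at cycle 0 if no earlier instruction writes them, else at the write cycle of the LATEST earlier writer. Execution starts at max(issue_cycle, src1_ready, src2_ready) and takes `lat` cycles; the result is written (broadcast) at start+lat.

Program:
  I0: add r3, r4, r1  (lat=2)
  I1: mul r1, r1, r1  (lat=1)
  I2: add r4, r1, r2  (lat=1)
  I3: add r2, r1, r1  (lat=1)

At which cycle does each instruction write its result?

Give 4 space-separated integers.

I0 add r3: issue@1 deps=(None,None) exec_start@1 write@3
I1 mul r1: issue@2 deps=(None,None) exec_start@2 write@3
I2 add r4: issue@3 deps=(1,None) exec_start@3 write@4
I3 add r2: issue@4 deps=(1,1) exec_start@4 write@5

Answer: 3 3 4 5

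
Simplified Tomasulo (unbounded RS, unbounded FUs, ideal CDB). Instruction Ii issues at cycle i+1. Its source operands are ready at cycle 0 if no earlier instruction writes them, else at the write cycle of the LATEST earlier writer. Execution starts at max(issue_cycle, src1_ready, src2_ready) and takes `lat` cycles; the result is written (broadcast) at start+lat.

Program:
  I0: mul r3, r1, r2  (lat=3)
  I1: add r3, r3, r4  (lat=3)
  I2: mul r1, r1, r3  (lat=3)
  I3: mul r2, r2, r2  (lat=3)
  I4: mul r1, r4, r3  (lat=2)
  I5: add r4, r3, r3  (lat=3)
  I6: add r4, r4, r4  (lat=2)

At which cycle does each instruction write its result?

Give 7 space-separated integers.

Answer: 4 7 10 7 9 10 12

Derivation:
I0 mul r3: issue@1 deps=(None,None) exec_start@1 write@4
I1 add r3: issue@2 deps=(0,None) exec_start@4 write@7
I2 mul r1: issue@3 deps=(None,1) exec_start@7 write@10
I3 mul r2: issue@4 deps=(None,None) exec_start@4 write@7
I4 mul r1: issue@5 deps=(None,1) exec_start@7 write@9
I5 add r4: issue@6 deps=(1,1) exec_start@7 write@10
I6 add r4: issue@7 deps=(5,5) exec_start@10 write@12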